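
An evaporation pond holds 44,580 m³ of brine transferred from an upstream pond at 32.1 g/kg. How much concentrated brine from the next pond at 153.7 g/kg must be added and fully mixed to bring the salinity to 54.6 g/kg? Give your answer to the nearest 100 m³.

10100 m³

Salt balance: 44,580×32.1 + V×153.7 = (44,580+V)×54.6
1,431,018 + 153.7V = 2,434,068 + 54.6V
1,003,050 = 99.1V
V = 10,121.59 m³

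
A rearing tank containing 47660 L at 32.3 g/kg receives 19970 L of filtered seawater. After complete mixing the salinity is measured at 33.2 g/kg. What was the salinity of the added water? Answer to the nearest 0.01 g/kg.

35.35 g/kg

Salt balance: 47,660×32.3 + 19,970×S = 67,630×33.2
1,539,418 + 19,970·S = 2,245,316
S = (2,245,316 − 1,539,418) / 19,970 = 35.3479 g/kg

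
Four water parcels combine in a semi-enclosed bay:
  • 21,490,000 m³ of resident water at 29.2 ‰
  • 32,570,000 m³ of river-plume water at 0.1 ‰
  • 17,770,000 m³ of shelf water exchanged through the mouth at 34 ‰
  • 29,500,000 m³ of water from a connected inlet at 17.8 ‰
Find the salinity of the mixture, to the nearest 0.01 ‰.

17.37 ‰

By conservation of dissolved salt,
salt = 21,490,000×29.2 + 32,570,000×0.1 + 17,770,000×34 + 29,500,000×17.8 = 627,508,000 + 3,257,000 + 604,180,000 + 525,100,000 = 1,760,045,000
volume = 21,490,000 + 32,570,000 + 17,770,000 + 29,500,000 = 101,330,000 m³
S = 1,760,045,000 / 101,330,000 = 17.3694 ‰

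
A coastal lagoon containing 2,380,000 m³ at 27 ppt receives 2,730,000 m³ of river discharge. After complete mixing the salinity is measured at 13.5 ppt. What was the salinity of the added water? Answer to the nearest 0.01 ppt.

Salt balance: 2,380,000×27 + 2,730,000×S = 5,110,000×13.5
64,260,000 + 2,730,000·S = 68,985,000
S = (68,985,000 − 64,260,000) / 2,730,000 = 1.7308 ppt

1.73 ppt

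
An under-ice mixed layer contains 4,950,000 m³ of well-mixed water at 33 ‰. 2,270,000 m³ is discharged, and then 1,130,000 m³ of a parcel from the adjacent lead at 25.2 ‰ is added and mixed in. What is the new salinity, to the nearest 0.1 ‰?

Remaining after removal: 2,680,000 m³ at 33 ‰ (salt = 88,440,000)
After addition: salt = 88,440,000 + 1,130,000×25.2 = 116,916,000; volume = 3,810,000 m³
S = 116,916,000 / 3,810,000 = 30.6866 ‰

30.7 ‰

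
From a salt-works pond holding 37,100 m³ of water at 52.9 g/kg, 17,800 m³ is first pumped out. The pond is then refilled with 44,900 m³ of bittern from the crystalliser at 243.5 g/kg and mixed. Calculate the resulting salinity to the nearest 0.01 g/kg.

186.20 g/kg

Remaining after removal: 19,300 m³ at 52.9 g/kg (salt = 1,020,970)
After addition: salt = 1,020,970 + 44,900×243.5 = 11,954,120; volume = 64,200 m³
S = 11,954,120 / 64,200 = 186.2012 g/kg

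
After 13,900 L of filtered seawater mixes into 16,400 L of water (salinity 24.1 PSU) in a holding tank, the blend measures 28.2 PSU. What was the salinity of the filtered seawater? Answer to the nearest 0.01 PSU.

33.04 PSU

Salt balance: 16,400×24.1 + 13,900×S = 30,300×28.2
395,240 + 13,900·S = 854,460
S = (854,460 − 395,240) / 13,900 = 33.0374 PSU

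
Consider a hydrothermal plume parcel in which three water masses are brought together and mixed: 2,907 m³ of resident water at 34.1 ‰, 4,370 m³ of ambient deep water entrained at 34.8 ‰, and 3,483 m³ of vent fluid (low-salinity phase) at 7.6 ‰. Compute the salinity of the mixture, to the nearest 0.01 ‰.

25.81 ‰

Mass of salt is conserved:
salt = 2,907×34.1 + 4,370×34.8 + 3,483×7.6 = 99,128.7 + 152,076 + 26,470.8 = 277,675.5
volume = 2,907 + 4,370 + 3,483 = 10,760 m³
S = 277,675.5 / 10,760 = 25.8063 ‰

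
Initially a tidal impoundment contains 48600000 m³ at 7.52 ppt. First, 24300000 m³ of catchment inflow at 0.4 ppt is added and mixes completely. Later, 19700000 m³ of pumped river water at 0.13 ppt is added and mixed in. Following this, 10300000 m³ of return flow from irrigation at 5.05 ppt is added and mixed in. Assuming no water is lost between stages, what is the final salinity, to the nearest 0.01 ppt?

4.18 ppt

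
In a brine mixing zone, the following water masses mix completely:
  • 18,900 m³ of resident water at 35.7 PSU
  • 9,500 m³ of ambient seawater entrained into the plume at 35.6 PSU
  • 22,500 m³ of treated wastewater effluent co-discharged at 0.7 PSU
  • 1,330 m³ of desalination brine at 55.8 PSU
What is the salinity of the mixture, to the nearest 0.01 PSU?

Salt balance:
salt = 18,900×35.7 + 9,500×35.6 + 22,500×0.7 + 1,330×55.8 = 674,730 + 338,200 + 15,750 + 74,214 = 1,102,894
volume = 18,900 + 9,500 + 22,500 + 1,330 = 52,230 m³
S = 1,102,894 / 52,230 = 21.1161 PSU

21.12 PSU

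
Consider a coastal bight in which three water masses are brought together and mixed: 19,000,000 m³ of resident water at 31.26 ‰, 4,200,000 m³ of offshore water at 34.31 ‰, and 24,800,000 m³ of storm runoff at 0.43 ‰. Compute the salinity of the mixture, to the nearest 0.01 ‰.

By conservation of dissolved salt,
salt = 19,000,000×31.26 + 4,200,000×34.31 + 24,800,000×0.43 = 593,940,000 + 144,102,000 + 10,664,000 = 748,706,000
volume = 19,000,000 + 4,200,000 + 24,800,000 = 48,000,000 m³
S = 748,706,000 / 48,000,000 = 15.598 ‰

15.60 ‰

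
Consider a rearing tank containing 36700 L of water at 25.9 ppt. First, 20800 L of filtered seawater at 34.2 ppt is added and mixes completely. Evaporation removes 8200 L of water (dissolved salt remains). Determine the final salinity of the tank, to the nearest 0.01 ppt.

33.71 ppt

After mixing: salt = 36,700×25.9 + 20,800×34.2 = 1,661,890; volume = 57,500 L
After evaporation: salt unchanged = 1,661,890; volume = 57,500 − 8,200 = 49,300 L
S = 1,661,890 / 49,300 = 33.7097 ppt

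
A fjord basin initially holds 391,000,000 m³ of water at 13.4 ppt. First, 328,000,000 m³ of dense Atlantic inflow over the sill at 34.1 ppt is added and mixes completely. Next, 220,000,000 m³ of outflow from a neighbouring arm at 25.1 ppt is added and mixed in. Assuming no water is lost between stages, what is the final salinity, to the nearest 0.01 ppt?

23.37 ppt

Weighted by volume,
Initial salt = 391,000,000×13.4 = 5,239,400,000
After stage 1: salt = 5,239,400,000 + 328,000,000×34.1 = 16,424,200,000; volume = 719,000,000 m³; S = 22.843 ppt
After stage 2: salt = 16,424,200,000 + 220,000,000×25.1 = 21,946,200,000; volume = 939,000,000 m³
S = 21,946,200,000 / 939,000,000 = 23.3719 ppt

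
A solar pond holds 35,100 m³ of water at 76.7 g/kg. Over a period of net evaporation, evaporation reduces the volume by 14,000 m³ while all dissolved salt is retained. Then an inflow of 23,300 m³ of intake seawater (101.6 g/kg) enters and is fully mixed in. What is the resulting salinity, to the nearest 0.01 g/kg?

After evaporation: salt = 35,100×76.7 = 2,692,170; volume = 35,100 − 14,000 = 21,100 m³
After mixing: salt = 2,692,170 + 23,300×101.6 = 5,059,450; volume = 21,100 + 23,300 = 44,400 m³
S = 5,059,450 / 44,400 = 113.9516 g/kg

113.95 g/kg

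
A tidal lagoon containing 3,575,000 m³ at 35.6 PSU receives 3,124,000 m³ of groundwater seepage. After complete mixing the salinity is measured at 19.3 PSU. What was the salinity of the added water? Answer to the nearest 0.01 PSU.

0.65 PSU

Salt balance: 3,575,000×35.6 + 3,124,000×S = 6,699,000×19.3
127,270,000 + 3,124,000·S = 129,290,700
S = (129,290,700 − 127,270,000) / 3,124,000 = 0.6468 PSU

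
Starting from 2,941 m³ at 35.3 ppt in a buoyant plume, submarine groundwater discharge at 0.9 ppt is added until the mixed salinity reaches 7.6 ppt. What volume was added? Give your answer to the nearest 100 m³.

12200 m³

Salt balance: 2,941×35.3 + V×0.9 = (2,941+V)×7.6
103,817.3 + 0.9V = 22,351.6 + 7.6V
81,465.7 = 6.7V
V = 12,159.06 m³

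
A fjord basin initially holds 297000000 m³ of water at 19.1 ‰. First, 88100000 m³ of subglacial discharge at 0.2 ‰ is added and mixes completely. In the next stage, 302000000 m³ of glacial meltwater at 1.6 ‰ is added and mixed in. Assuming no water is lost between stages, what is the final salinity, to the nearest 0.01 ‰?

8.98 ‰

By conservation of dissolved salt,
Initial salt = 297,000,000×19.1 = 5,672,700,000
After stage 1: salt = 5,672,700,000 + 88,100,000×0.2 = 5,690,320,000; volume = 385,100,000 m³; S = 14.776 ‰
After stage 2: salt = 5,690,320,000 + 302,000,000×1.6 = 6,173,520,000; volume = 687,100,000 m³
S = 6,173,520,000 / 687,100,000 = 8.9849 ‰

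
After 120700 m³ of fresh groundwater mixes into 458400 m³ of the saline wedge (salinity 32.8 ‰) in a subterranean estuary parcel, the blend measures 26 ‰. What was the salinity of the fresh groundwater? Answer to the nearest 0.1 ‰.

0.2 ‰

Salt balance: 458,400×32.8 + 120,700×S = 579,100×26
15,035,520 + 120,700·S = 15,056,600
S = (15,056,600 − 15,035,520) / 120,700 = 0.1746 ‰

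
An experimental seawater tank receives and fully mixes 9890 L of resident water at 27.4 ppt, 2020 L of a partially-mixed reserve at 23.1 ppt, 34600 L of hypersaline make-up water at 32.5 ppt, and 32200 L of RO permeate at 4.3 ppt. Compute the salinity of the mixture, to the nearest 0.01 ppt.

20.08 ppt

Salt balance:
salt = 9,890×27.4 + 2,020×23.1 + 34,600×32.5 + 32,200×4.3 = 270,986 + 46,662 + 1,124,500 + 138,460 = 1,580,608
volume = 9,890 + 2,020 + 34,600 + 32,200 = 78,710 L
S = 1,580,608 / 78,710 = 20.0814 ppt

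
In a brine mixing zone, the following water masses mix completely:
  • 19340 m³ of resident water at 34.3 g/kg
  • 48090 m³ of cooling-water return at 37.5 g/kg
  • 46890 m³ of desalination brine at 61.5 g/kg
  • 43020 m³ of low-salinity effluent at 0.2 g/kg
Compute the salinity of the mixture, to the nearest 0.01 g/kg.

34.06 g/kg

Total salt / total volume:
salt = 19,340×34.3 + 48,090×37.5 + 46,890×61.5 + 43,020×0.2 = 663,362 + 1,803,375 + 2,883,735 + 8,604 = 5,359,076
volume = 19,340 + 48,090 + 46,890 + 43,020 = 157,340 m³
S = 5,359,076 / 157,340 = 34.0605 g/kg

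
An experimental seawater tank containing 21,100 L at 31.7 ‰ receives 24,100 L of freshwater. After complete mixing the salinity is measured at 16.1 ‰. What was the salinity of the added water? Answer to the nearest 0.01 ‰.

2.44 ‰

Salt balance: 21,100×31.7 + 24,100×S = 45,200×16.1
668,870 + 24,100·S = 727,720
S = (727,720 − 668,870) / 24,100 = 2.4419 ‰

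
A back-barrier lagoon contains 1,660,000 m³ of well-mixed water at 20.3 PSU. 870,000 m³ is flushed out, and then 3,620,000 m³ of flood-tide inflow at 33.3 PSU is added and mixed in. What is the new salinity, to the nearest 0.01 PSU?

30.97 PSU

Remaining after removal: 790,000 m³ at 20.3 PSU (salt = 16,037,000)
After addition: salt = 16,037,000 + 3,620,000×33.3 = 136,583,000; volume = 4,410,000 m³
S = 136,583,000 / 4,410,000 = 30.9712 PSU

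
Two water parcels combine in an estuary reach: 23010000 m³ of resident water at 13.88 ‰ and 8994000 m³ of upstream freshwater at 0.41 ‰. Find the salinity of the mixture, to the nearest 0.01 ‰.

10.09 ‰

Salt balance:
salt = 23,010,000×13.88 + 8,994,000×0.41 = 319,378,800 + 3,687,540 = 323,066,340
volume = 23,010,000 + 8,994,000 = 32,004,000 m³
S = 323,066,340 / 32,004,000 = 10.0946 ‰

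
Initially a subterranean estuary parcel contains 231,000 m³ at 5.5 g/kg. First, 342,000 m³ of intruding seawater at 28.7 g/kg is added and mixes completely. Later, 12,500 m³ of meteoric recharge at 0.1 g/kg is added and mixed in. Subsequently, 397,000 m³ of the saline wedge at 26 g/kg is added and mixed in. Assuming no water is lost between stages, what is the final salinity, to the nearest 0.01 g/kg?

By conservation of dissolved salt,
Initial salt = 231,000×5.5 = 1,270,500
After stage 1: salt = 1,270,500 + 342,000×28.7 = 11,085,900; volume = 573,000 m³; S = 19.347 g/kg
After stage 2: salt = 11,085,900 + 12,500×0.1 = 11,087,150; volume = 585,500 m³; S = 18.936 g/kg
After stage 3: salt = 11,087,150 + 397,000×26 = 21,409,150; volume = 982,500 m³
S = 21,409,150 / 982,500 = 21.7905 g/kg

21.79 g/kg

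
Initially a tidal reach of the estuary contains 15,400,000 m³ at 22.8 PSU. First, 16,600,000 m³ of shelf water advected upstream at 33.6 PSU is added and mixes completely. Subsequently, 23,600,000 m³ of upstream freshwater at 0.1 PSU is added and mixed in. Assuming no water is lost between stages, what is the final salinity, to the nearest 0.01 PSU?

16.39 PSU

Mass of salt is conserved:
Initial salt = 15,400,000×22.8 = 351,120,000
After stage 1: salt = 351,120,000 + 16,600,000×33.6 = 908,880,000; volume = 32,000,000 m³; S = 28.403 PSU
After stage 2: salt = 908,880,000 + 23,600,000×0.1 = 911,240,000; volume = 55,600,000 m³
S = 911,240,000 / 55,600,000 = 16.3892 PSU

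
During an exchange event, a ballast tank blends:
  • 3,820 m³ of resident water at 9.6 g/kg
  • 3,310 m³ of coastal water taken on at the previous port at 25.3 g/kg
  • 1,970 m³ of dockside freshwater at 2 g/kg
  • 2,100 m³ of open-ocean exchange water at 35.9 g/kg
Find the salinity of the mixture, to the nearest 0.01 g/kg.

17.83 g/kg

By conservation of dissolved salt,
salt = 3,820×9.6 + 3,310×25.3 + 1,970×2 + 2,100×35.9 = 36,672 + 83,743 + 3,940 + 75,390 = 199,745
volume = 3,820 + 3,310 + 1,970 + 2,100 = 11,200 m³
S = 199,745 / 11,200 = 17.8344 g/kg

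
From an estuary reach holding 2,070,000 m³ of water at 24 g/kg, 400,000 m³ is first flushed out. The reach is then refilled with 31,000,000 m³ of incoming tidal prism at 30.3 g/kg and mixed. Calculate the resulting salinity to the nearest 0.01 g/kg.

Remaining after removal: 1,670,000 m³ at 24 g/kg (salt = 40,080,000)
After addition: salt = 40,080,000 + 31,000,000×30.3 = 979,380,000; volume = 32,670,000 m³
S = 979,380,000 / 32,670,000 = 29.978 g/kg

29.98 g/kg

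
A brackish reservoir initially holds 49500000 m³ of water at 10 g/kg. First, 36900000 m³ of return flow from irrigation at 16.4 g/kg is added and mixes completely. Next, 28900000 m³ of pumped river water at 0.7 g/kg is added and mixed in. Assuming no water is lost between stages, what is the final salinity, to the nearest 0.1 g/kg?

Salt balance:
Initial salt = 49,500,000×10 = 495,000,000
After stage 1: salt = 495,000,000 + 36,900,000×16.4 = 1,100,160,000; volume = 86,400,000 m³; S = 12.733 g/kg
After stage 2: salt = 1,100,160,000 + 28,900,000×0.7 = 1,120,390,000; volume = 115,300,000 m³
S = 1,120,390,000 / 115,300,000 = 9.7172 g/kg

9.7 g/kg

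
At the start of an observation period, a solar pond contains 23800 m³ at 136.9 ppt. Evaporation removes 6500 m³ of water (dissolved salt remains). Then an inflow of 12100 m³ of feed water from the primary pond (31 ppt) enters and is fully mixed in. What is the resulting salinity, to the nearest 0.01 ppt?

After evaporation: salt = 23,800×136.9 = 3,258,220; volume = 23,800 − 6,500 = 17,300 m³
After mixing: salt = 3,258,220 + 12,100×31 = 3,633,320; volume = 17,300 + 12,100 = 29,400 m³
S = 3,633,320 / 29,400 = 123.5823 ppt

123.58 ppt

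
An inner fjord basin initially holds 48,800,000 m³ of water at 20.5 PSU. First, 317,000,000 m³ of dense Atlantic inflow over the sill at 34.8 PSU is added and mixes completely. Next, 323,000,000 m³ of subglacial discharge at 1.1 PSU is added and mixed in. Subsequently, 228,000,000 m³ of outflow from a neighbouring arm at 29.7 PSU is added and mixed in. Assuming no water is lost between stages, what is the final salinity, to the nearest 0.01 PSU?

By conservation of dissolved salt,
Initial salt = 48,800,000×20.5 = 1,000,400,000
After stage 1: salt = 1,000,400,000 + 317,000,000×34.8 = 12,032,000,000; volume = 365,800,000 m³; S = 32.892 PSU
After stage 2: salt = 12,032,000,000 + 323,000,000×1.1 = 12,387,300,000; volume = 688,800,000 m³; S = 17.984 PSU
After stage 3: salt = 12,387,300,000 + 228,000,000×29.7 = 19,158,900,000; volume = 916,800,000 m³
S = 19,158,900,000 / 916,800,000 = 20.8976 PSU

20.90 PSU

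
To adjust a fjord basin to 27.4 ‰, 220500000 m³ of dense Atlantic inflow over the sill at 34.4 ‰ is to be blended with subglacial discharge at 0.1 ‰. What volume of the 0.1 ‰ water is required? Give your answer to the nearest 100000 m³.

Salt balance: 220,500,000×34.4 + V×0.1 = (220,500,000+V)×27.4
7,585,200,000 + 0.1V = 6,041,700,000 + 27.4V
1,543,500,000 = 27.3V
V = 56,538,461.54 m³

56500000 m³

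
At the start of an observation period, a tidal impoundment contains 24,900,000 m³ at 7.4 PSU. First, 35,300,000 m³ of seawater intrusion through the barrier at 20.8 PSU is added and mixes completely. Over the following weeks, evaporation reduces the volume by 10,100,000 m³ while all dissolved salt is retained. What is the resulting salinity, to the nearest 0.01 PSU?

18.33 PSU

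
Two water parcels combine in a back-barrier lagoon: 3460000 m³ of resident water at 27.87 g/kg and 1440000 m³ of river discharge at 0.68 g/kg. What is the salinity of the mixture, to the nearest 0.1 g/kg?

Weighted by volume,
salt = 3,460,000×27.87 + 1,440,000×0.68 = 96,430,200 + 979,200 = 97,409,400
volume = 3,460,000 + 1,440,000 = 4,900,000 m³
S = 97,409,400 / 4,900,000 = 19.879 g/kg

19.9 g/kg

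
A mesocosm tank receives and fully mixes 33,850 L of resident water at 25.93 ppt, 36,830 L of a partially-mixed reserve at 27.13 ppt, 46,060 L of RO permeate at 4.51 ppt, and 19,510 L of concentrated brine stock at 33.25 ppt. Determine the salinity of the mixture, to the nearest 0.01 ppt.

Mass of salt is conserved:
salt = 33,850×25.93 + 36,830×27.13 + 46,060×4.51 + 19,510×33.25 = 877,730.5 + 999,197.9 + 207,730.6 + 648,707.5 = 2,733,366.5
volume = 33,850 + 36,830 + 46,060 + 19,510 = 136,250 L
S = 2,733,366.5 / 136,250 = 20.0614 ppt

20.06 ppt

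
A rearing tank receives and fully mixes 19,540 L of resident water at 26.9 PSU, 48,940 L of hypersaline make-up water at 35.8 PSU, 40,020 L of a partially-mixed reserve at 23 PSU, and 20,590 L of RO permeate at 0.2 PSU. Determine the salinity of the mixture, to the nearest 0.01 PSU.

By conservation of dissolved salt,
salt = 19,540×26.9 + 48,940×35.8 + 40,020×23 + 20,590×0.2 = 525,626 + 1,752,052 + 920,460 + 4,118 = 3,202,256
volume = 19,540 + 48,940 + 40,020 + 20,590 = 129,090 L
S = 3,202,256 / 129,090 = 24.8064 PSU

24.81 PSU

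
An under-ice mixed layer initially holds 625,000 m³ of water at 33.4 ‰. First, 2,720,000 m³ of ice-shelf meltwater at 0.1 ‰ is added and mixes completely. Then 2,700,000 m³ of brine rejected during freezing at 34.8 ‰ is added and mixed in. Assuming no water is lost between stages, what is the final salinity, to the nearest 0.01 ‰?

19.04 ‰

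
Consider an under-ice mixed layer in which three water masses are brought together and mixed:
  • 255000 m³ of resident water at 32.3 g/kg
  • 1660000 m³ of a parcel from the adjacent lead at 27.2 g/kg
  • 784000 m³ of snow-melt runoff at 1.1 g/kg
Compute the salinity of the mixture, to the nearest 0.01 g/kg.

Total salt / total volume:
salt = 255,000×32.3 + 1,660,000×27.2 + 784,000×1.1 = 8,236,500 + 45,152,000 + 862,400 = 54,250,900
volume = 255,000 + 1,660,000 + 784,000 = 2,699,000 m³
S = 54,250,900 / 2,699,000 = 20.1004 g/kg

20.10 g/kg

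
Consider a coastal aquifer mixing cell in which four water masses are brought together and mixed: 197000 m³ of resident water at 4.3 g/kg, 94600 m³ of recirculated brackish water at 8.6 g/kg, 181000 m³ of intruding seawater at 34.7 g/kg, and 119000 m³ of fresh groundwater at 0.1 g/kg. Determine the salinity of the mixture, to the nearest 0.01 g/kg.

13.44 g/kg

Weighted by volume,
salt = 197,000×4.3 + 94,600×8.6 + 181,000×34.7 + 119,000×0.1 = 847,100 + 813,560 + 6,280,700 + 11,900 = 7,953,260
volume = 197,000 + 94,600 + 181,000 + 119,000 = 591,600 m³
S = 7,953,260 / 591,600 = 13.4436 g/kg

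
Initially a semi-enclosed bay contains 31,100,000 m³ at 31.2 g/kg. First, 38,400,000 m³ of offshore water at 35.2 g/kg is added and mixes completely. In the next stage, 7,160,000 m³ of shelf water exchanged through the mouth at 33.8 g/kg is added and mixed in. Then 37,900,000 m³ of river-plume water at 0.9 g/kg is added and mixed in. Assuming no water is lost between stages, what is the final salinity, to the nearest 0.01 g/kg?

Total salt / total volume:
Initial salt = 31,100,000×31.2 = 970,320,000
After stage 1: salt = 970,320,000 + 38,400,000×35.2 = 2,322,000,000; volume = 69,500,000 m³; S = 33.41 g/kg
After stage 2: salt = 2,322,000,000 + 7,160,000×33.8 = 2,564,008,000; volume = 76,660,000 m³; S = 33.446 g/kg
After stage 3: salt = 2,564,008,000 + 37,900,000×0.9 = 2,598,118,000; volume = 114,560,000 m³
S = 2,598,118,000 / 114,560,000 = 22.6791 g/kg

22.68 g/kg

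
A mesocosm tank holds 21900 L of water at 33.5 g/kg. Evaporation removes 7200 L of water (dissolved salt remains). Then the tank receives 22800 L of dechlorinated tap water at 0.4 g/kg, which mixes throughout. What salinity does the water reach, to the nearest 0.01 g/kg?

After evaporation: salt = 21,900×33.5 = 733,650; volume = 21,900 − 7,200 = 14,700 L
After mixing: salt = 733,650 + 22,800×0.4 = 742,770; volume = 14,700 + 22,800 = 37,500 L
S = 742,770 / 37,500 = 19.8072 g/kg

19.81 g/kg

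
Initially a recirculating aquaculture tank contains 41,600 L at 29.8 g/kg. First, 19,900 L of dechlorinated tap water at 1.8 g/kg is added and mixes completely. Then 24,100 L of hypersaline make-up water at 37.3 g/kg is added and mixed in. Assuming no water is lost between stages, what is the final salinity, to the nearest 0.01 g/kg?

25.40 g/kg

Weighted by volume,
Initial salt = 41,600×29.8 = 1,239,680
After stage 1: salt = 1,239,680 + 19,900×1.8 = 1,275,500; volume = 61,500 L; S = 20.74 g/kg
After stage 2: salt = 1,275,500 + 24,100×37.3 = 2,174,430; volume = 85,600 L
S = 2,174,430 / 85,600 = 25.4022 g/kg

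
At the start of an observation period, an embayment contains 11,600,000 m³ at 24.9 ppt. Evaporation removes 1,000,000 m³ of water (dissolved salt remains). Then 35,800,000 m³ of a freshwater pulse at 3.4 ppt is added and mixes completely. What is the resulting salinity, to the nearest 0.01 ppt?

8.85 ppt

After evaporation: salt = 11,600,000×24.9 = 288,840,000; volume = 11,600,000 − 1,000,000 = 10,600,000 m³
After mixing: salt = 288,840,000 + 35,800,000×3.4 = 410,560,000; volume = 10,600,000 + 35,800,000 = 46,400,000 m³
S = 410,560,000 / 46,400,000 = 8.8483 ppt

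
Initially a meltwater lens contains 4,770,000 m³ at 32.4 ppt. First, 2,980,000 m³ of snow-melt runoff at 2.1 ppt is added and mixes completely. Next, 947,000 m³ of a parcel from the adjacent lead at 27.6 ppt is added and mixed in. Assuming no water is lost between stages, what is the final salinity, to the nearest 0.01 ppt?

21.50 ppt

Weighted by volume,
Initial salt = 4,770,000×32.4 = 154,548,000
After stage 1: salt = 154,548,000 + 2,980,000×2.1 = 160,806,000; volume = 7,750,000 m³; S = 20.749 ppt
After stage 2: salt = 160,806,000 + 947,000×27.6 = 186,943,200; volume = 8,697,000 m³
S = 186,943,200 / 8,697,000 = 21.4951 ppt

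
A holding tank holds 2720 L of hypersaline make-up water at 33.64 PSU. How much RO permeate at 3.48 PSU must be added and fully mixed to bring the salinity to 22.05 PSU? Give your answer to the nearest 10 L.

Salt balance: 2,720×33.64 + V×3.48 = (2,720+V)×22.05
91,500.8 + 3.48V = 59,976 + 22.05V
31,524.8 = 18.57V
V = 1,697.62 L

1700 L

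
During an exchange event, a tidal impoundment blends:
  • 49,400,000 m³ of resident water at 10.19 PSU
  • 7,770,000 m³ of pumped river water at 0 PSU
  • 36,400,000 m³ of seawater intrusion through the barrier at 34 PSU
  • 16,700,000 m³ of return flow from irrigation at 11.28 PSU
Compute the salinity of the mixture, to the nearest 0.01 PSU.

17.50 PSU

Weighted by volume,
salt = 49,400,000×10.19 + 7,770,000×0 + 36,400,000×34 + 16,700,000×11.28 = 503,386,000 + 0 + 1,237,600,000 + 188,376,000 = 1,929,362,000
volume = 49,400,000 + 7,770,000 + 36,400,000 + 16,700,000 = 110,270,000 m³
S = 1,929,362,000 / 110,270,000 = 17.4967 PSU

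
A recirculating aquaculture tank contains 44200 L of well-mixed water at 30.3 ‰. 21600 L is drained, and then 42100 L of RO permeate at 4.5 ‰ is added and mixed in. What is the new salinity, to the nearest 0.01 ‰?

13.51 ‰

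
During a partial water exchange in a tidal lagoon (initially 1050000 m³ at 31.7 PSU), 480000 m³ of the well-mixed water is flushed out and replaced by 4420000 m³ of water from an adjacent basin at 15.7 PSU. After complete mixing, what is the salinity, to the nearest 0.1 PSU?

17.5 PSU

Remaining after removal: 570,000 m³ at 31.7 PSU (salt = 18,069,000)
After addition: salt = 18,069,000 + 4,420,000×15.7 = 87,463,000; volume = 4,990,000 m³
S = 87,463,000 / 4,990,000 = 17.5277 PSU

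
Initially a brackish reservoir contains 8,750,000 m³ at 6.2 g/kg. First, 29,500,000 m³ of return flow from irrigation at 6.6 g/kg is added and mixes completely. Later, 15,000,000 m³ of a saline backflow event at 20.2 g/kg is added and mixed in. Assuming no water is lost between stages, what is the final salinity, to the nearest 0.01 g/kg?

Mass of salt is conserved:
Initial salt = 8,750,000×6.2 = 54,250,000
After stage 1: salt = 54,250,000 + 29,500,000×6.6 = 248,950,000; volume = 38,250,000 m³; S = 6.508 g/kg
After stage 2: salt = 248,950,000 + 15,000,000×20.2 = 551,950,000; volume = 53,250,000 m³
S = 551,950,000 / 53,250,000 = 10.3653 g/kg

10.37 g/kg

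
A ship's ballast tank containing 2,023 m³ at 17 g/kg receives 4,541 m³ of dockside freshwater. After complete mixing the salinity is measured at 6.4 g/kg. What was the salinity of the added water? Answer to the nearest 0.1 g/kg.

Salt balance: 2,023×17 + 4,541×S = 6,564×6.4
34,391 + 4,541·S = 42,009.6
S = (42,009.6 − 34,391) / 4,541 = 1.6777 g/kg

1.7 g/kg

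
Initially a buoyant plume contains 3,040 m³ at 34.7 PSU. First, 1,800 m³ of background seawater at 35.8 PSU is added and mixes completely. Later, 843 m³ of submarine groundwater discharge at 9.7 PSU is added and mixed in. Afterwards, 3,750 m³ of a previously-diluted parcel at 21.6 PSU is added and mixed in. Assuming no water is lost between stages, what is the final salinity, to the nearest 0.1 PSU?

27.5 PSU

Mass of salt is conserved:
Initial salt = 3,040×34.7 = 105,488
After stage 1: salt = 105,488 + 1,800×35.8 = 169,928; volume = 4,840 m³; S = 35.109 PSU
After stage 2: salt = 169,928 + 843×9.7 = 178,105.1; volume = 5,683 m³; S = 31.34 PSU
After stage 3: salt = 178,105.1 + 3,750×21.6 = 259,105.1; volume = 9,433 m³
S = 259,105.1 / 9,433 = 27.4679 PSU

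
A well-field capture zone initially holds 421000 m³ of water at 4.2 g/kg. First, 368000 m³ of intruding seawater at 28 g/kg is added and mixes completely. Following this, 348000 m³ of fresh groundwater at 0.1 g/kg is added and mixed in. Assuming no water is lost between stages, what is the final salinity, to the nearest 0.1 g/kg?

Weighted by volume,
Initial salt = 421,000×4.2 = 1,768,200
After stage 1: salt = 1,768,200 + 368,000×28 = 12,072,200; volume = 789,000 m³; S = 15.301 g/kg
After stage 2: salt = 12,072,200 + 348,000×0.1 = 12,107,000; volume = 1,137,000 m³
S = 12,107,000 / 1,137,000 = 10.6482 g/kg

10.6 g/kg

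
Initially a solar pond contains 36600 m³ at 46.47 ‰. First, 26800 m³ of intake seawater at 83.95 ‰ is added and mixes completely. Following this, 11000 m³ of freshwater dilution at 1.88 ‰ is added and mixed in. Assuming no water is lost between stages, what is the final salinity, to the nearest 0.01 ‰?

53.38 ‰

Salt balance:
Initial salt = 36,600×46.47 = 1,700,802
After stage 1: salt = 1,700,802 + 26,800×83.95 = 3,950,662; volume = 63,400 m³; S = 62.313 ‰
After stage 2: salt = 3,950,662 + 11,000×1.88 = 3,971,342; volume = 74,400 m³
S = 3,971,342 / 74,400 = 53.3783 ‰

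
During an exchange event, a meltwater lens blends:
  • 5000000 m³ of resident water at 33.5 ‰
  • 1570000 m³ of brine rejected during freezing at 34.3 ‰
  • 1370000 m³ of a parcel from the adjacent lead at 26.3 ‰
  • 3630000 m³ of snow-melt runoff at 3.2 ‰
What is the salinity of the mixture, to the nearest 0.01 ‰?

Weighted by volume,
salt = 5,000,000×33.5 + 1,570,000×34.3 + 1,370,000×26.3 + 3,630,000×3.2 = 167,500,000 + 53,851,000 + 36,031,000 + 11,616,000 = 268,998,000
volume = 5,000,000 + 1,570,000 + 1,370,000 + 3,630,000 = 11,570,000 m³
S = 268,998,000 / 11,570,000 = 23.2496 ‰

23.25 ‰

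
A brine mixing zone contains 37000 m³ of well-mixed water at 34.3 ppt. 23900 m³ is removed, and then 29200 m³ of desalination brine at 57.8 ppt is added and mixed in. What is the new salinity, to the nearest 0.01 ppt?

50.52 ppt

Remaining after removal: 13,100 m³ at 34.3 ppt (salt = 449,330)
After addition: salt = 449,330 + 29,200×57.8 = 2,137,090; volume = 42,300 m³
S = 2,137,090 / 42,300 = 50.5222 ppt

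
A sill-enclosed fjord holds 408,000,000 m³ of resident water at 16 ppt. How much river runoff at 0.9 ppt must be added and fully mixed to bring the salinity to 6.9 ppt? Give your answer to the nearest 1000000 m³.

Salt balance: 408,000,000×16 + V×0.9 = (408,000,000+V)×6.9
6,528,000,000 + 0.9V = 2,815,200,000 + 6.9V
3,712,800,000 = 6V
V = 618,800,000 m³

619000000 m³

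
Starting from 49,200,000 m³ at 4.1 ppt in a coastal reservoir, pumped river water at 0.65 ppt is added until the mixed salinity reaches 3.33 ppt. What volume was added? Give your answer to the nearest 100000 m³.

Salt balance: 49,200,000×4.1 + V×0.65 = (49,200,000+V)×3.33
201,720,000 + 0.65V = 163,836,000 + 3.33V
37,884,000 = 2.68V
V = 14,135,820.9 m³

14100000 m³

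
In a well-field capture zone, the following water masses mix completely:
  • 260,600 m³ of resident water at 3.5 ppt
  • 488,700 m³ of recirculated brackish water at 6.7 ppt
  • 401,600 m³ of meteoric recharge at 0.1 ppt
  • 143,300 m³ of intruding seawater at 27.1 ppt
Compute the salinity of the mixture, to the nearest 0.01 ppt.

6.27 ppt

Salt balance:
salt = 260,600×3.5 + 488,700×6.7 + 401,600×0.1 + 143,300×27.1 = 912,100 + 3,274,290 + 40,160 + 3,883,430 = 8,109,980
volume = 260,600 + 488,700 + 401,600 + 143,300 = 1,294,200 m³
S = 8,109,980 / 1,294,200 = 6.2664 ppt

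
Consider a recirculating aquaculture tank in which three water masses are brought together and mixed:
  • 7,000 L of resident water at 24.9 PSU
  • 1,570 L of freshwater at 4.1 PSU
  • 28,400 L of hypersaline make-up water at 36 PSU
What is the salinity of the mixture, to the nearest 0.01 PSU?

Weighted by volume,
salt = 7,000×24.9 + 1,570×4.1 + 28,400×36 = 174,300 + 6,437 + 1,022,400 = 1,203,137
volume = 7,000 + 1,570 + 28,400 = 36,970 L
S = 1,203,137 / 36,970 = 32.5436 PSU

32.54 PSU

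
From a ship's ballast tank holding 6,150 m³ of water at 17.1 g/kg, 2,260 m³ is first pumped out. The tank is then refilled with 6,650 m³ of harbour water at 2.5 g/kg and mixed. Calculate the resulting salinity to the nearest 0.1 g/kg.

Remaining after removal: 3,890 m³ at 17.1 g/kg (salt = 66,519)
After addition: salt = 66,519 + 6,650×2.5 = 83,144; volume = 10,540 m³
S = 83,144 / 10,540 = 7.8884 g/kg

7.9 g/kg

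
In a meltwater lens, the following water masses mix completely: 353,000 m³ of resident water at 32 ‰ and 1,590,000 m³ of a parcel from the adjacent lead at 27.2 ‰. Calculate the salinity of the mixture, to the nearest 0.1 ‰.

Salt balance:
salt = 353,000×32 + 1,590,000×27.2 = 11,296,000 + 43,248,000 = 54,544,000
volume = 353,000 + 1,590,000 = 1,943,000 m³
S = 54,544,000 / 1,943,000 = 28.072 ‰

28.1 ‰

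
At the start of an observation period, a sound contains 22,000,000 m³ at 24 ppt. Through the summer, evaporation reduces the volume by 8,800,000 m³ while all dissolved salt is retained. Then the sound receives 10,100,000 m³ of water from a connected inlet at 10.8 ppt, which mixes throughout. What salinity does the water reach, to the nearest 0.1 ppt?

After evaporation: salt = 22,000,000×24 = 528,000,000; volume = 22,000,000 − 8,800,000 = 13,200,000 m³
After mixing: salt = 528,000,000 + 10,100,000×10.8 = 637,080,000; volume = 13,200,000 + 10,100,000 = 23,300,000 m³
S = 637,080,000 / 23,300,000 = 27.3425 ppt

27.3 ppt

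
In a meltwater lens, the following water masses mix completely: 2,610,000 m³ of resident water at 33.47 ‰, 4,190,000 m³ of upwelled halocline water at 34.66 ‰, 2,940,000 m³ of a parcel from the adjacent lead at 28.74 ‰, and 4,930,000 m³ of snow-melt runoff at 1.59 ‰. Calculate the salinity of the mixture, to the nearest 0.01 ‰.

22.15 ‰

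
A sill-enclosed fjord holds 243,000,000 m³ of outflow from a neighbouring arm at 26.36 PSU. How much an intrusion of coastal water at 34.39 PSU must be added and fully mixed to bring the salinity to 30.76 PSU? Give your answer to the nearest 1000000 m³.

Salt balance: 243,000,000×26.36 + V×34.39 = (243,000,000+V)×30.76
6,405,480,000 + 34.39V = 7,474,680,000 + 30.76V
1,069,200,000 = 3.63V
V = 294,545,454.55 m³

295000000 m³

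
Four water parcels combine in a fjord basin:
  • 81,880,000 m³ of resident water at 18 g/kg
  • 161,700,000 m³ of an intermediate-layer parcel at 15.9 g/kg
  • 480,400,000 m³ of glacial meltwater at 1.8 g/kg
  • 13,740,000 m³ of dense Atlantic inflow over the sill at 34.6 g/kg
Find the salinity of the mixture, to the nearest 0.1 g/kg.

7.3 g/kg

Weighted by volume,
salt = 81,880,000×18 + 161,700,000×15.9 + 480,400,000×1.8 + 13,740,000×34.6 = 1,473,840,000 + 2,571,030,000 + 864,720,000 + 475,404,000 = 5,384,994,000
volume = 81,880,000 + 161,700,000 + 480,400,000 + 13,740,000 = 737,720,000 m³
S = 5,384,994,000 / 737,720,000 = 7.3 g/kg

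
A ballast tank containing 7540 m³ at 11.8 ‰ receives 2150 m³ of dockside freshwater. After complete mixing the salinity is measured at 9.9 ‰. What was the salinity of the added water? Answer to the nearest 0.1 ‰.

3.2 ‰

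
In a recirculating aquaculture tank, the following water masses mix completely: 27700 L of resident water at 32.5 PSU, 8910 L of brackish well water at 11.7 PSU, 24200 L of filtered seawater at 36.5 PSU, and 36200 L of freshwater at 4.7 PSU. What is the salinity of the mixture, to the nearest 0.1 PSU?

Salt balance:
salt = 27,700×32.5 + 8,910×11.7 + 24,200×36.5 + 36,200×4.7 = 900,250 + 104,247 + 883,300 + 170,140 = 2,057,937
volume = 27,700 + 8,910 + 24,200 + 36,200 = 97,010 L
S = 2,057,937 / 97,010 = 21.214 PSU

21.2 PSU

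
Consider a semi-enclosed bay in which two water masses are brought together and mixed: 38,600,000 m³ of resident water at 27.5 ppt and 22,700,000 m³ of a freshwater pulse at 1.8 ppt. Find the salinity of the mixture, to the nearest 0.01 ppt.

17.98 ppt

Salt balance:
salt = 38,600,000×27.5 + 22,700,000×1.8 = 1,061,500,000 + 40,860,000 = 1,102,360,000
volume = 38,600,000 + 22,700,000 = 61,300,000 m³
S = 1,102,360,000 / 61,300,000 = 17.983 ppt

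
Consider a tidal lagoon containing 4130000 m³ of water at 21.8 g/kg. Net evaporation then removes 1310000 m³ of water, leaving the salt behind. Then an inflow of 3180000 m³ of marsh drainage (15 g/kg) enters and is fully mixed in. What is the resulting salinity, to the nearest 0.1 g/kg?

After evaporation: salt = 4,130,000×21.8 = 90,034,000; volume = 4,130,000 − 1,310,000 = 2,820,000 m³
After mixing: salt = 90,034,000 + 3,180,000×15 = 137,734,000; volume = 2,820,000 + 3,180,000 = 6,000,000 m³
S = 137,734,000 / 6,000,000 = 22.9557 g/kg

23.0 g/kg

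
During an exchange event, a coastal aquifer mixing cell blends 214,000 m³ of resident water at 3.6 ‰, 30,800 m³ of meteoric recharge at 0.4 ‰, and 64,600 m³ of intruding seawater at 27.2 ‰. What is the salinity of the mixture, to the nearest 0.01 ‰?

Mass of salt is conserved:
salt = 214,000×3.6 + 30,800×0.4 + 64,600×27.2 = 770,400 + 12,320 + 1,757,120 = 2,539,840
volume = 214,000 + 30,800 + 64,600 = 309,400 m³
S = 2,539,840 / 309,400 = 8.2089 ‰

8.21 ‰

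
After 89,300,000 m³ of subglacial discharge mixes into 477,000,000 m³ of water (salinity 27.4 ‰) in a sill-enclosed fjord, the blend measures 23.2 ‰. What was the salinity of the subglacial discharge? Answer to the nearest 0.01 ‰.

0.77 ‰

Salt balance: 477,000,000×27.4 + 89,300,000×S = 566,300,000×23.2
13,069,800,000 + 89,300,000·S = 13,138,160,000
S = (13,138,160,000 − 13,069,800,000) / 89,300,000 = 0.7655 ‰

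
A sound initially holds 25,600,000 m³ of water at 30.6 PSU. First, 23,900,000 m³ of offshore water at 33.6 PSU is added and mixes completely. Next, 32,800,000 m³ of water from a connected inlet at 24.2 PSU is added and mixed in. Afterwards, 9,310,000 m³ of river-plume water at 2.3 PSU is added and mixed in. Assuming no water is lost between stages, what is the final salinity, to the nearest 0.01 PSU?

Total salt / total volume:
Initial salt = 25,600,000×30.6 = 783,360,000
After stage 1: salt = 783,360,000 + 23,900,000×33.6 = 1,586,400,000; volume = 49,500,000 m³; S = 32.048 PSU
After stage 2: salt = 1,586,400,000 + 32,800,000×24.2 = 2,380,160,000; volume = 82,300,000 m³; S = 28.921 PSU
After stage 3: salt = 2,380,160,000 + 9,310,000×2.3 = 2,401,573,000; volume = 91,610,000 m³
S = 2,401,573,000 / 91,610,000 = 26.2152 PSU

26.22 PSU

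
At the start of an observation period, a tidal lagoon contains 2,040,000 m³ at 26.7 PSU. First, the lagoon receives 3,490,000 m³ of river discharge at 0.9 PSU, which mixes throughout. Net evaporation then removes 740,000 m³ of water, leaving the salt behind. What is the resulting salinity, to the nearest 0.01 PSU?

12.03 PSU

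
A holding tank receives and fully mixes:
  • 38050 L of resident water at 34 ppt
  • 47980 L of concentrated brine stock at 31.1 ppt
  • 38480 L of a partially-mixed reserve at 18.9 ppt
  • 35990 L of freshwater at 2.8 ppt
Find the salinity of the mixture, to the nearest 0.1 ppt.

22.5 ppt

Conserving salt mass:
salt = 38,050×34 + 47,980×31.1 + 38,480×18.9 + 35,990×2.8 = 1,293,700 + 1,492,178 + 727,272 + 100,772 = 3,613,922
volume = 38,050 + 47,980 + 38,480 + 35,990 = 160,500 L
S = 3,613,922 / 160,500 = 22.517 ppt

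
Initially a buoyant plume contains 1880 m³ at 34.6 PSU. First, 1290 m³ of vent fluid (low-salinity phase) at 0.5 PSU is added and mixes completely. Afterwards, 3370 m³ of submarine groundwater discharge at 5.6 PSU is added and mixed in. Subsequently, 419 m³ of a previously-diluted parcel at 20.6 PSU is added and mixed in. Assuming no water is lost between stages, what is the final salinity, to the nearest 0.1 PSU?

13.4 PSU

Salt balance:
Initial salt = 1,880×34.6 = 65,048
After stage 1: salt = 65,048 + 1,290×0.5 = 65,693; volume = 3,170 m³; S = 20.723 PSU
After stage 2: salt = 65,693 + 3,370×5.6 = 84,565; volume = 6,540 m³; S = 12.93 PSU
After stage 3: salt = 84,565 + 419×20.6 = 93,196.4; volume = 6,959 m³
S = 93,196.4 / 6,959 = 13.3922 PSU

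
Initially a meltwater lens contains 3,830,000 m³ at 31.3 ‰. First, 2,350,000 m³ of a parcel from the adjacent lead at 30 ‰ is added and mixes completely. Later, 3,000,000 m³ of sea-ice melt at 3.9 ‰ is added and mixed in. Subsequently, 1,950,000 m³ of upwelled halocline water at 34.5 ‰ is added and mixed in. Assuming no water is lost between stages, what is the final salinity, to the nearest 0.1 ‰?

24.2 ‰

Salt balance:
Initial salt = 3,830,000×31.3 = 119,879,000
After stage 1: salt = 119,879,000 + 2,350,000×30 = 190,379,000; volume = 6,180,000 m³; S = 30.806 ‰
After stage 2: salt = 190,379,000 + 3,000,000×3.9 = 202,079,000; volume = 9,180,000 m³; S = 22.013 ‰
After stage 3: salt = 202,079,000 + 1,950,000×34.5 = 269,354,000; volume = 11,130,000 m³
S = 269,354,000 / 11,130,000 = 24.2007 ‰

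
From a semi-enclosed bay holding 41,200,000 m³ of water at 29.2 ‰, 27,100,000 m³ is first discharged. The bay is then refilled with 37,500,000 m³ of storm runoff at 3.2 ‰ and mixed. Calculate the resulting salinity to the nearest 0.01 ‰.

Remaining after removal: 14,100,000 m³ at 29.2 ‰ (salt = 411,720,000)
After addition: salt = 411,720,000 + 37,500,000×3.2 = 531,720,000; volume = 51,600,000 m³
S = 531,720,000 / 51,600,000 = 10.3047 ‰

10.30 ‰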